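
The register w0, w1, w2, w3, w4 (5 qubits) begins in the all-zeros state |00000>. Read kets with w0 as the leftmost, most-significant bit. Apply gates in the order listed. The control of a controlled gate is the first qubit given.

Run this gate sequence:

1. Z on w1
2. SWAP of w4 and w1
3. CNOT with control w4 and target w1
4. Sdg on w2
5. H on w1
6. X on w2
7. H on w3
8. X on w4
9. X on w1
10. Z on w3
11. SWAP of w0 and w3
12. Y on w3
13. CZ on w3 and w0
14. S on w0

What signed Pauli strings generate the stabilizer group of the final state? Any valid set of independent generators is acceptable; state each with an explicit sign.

The final state is stabilized by the group generated by +YIIII, +IXIII, -IIZII, -IIIZI, -IIIIZ; other independent generating sets are equally valid.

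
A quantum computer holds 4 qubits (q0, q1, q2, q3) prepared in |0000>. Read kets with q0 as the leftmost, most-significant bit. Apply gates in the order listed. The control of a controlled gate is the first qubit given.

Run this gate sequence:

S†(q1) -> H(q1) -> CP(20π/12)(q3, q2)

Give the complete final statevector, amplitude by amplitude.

After the circuit, the state carries amplitude sqrt(2)/2 on |0000>, sqrt(2)/2 on |0100>, and 0 on every other basis state.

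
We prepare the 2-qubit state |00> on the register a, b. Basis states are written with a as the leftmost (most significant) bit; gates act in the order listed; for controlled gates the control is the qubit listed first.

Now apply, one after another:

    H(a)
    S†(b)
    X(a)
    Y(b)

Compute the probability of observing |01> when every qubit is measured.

A full measurement returns |01> with probability 1/2.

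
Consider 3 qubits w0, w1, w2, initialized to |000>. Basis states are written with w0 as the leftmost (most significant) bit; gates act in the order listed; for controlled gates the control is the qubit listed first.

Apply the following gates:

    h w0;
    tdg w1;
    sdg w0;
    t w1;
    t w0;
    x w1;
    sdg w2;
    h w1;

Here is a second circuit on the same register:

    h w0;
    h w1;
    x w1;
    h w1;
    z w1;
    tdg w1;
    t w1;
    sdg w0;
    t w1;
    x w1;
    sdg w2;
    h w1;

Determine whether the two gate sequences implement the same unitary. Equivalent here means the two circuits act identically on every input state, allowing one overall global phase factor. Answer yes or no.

No — the two circuits implement different unitaries, even allowing a global phase.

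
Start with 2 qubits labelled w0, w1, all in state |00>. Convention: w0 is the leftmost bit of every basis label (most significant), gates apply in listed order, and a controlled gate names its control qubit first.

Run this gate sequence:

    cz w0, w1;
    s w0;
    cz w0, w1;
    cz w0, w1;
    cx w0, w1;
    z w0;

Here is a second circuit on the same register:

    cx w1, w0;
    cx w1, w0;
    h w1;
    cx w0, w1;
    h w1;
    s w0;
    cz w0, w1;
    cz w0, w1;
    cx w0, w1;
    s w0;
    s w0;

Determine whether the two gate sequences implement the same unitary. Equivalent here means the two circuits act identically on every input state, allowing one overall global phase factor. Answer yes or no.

Yes — the two circuits implement the same unitary up to a global phase.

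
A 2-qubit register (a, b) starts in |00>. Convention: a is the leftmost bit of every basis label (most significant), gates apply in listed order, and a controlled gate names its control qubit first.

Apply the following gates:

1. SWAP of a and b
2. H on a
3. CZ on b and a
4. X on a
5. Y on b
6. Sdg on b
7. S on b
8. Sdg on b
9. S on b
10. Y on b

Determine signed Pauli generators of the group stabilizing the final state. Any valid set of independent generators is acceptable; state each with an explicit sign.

The final state is stabilized by the group generated by +XI, +IZ; other independent generating sets are equally valid. Key observation: steps 5-10 multiply out to the identity, so the circuit reduces to the remaining gates.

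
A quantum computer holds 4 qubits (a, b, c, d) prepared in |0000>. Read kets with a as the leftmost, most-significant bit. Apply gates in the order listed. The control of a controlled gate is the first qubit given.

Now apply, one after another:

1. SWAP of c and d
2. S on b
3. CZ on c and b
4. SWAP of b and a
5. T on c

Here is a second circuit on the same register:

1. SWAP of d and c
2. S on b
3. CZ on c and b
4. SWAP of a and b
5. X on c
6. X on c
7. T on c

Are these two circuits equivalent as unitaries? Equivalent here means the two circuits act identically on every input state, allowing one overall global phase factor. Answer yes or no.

Yes — the two circuits implement the same unitary up to a global phase.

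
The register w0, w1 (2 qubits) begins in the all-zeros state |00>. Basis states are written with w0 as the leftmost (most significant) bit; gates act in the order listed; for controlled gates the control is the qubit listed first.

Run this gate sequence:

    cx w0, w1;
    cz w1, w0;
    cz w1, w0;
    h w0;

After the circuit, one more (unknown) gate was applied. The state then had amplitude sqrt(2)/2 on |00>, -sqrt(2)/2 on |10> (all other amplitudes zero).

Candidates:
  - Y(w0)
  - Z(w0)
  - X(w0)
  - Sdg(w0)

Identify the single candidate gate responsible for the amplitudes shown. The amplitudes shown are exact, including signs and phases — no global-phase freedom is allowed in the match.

The unique candidate consistent with the amplitudes is Z(w0). Key observation: steps 2-3 multiply out to the identity, so the circuit reduces to the remaining gates.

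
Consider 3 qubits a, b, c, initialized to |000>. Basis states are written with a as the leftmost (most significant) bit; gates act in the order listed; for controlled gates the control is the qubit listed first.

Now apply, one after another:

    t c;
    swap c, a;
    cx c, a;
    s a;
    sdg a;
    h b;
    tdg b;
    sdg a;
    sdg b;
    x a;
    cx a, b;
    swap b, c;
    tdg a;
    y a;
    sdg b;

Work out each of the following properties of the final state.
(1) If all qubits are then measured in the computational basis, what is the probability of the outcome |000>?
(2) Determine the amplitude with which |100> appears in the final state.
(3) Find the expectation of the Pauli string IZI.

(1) A full measurement returns |000> with probability 1/2. Key observation: steps 4-5 multiply out to the identity, so the circuit reduces to the remaining gates.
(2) The final state's coefficient on |100> equals 0.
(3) The observable IZI averages to 1.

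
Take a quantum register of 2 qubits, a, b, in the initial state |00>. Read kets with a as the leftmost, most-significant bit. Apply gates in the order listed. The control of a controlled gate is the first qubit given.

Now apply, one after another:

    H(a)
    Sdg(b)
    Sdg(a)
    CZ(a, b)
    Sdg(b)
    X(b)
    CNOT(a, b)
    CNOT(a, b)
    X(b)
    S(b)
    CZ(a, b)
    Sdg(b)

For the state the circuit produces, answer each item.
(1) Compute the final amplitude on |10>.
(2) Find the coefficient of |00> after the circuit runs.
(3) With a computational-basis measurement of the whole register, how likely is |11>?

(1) The amplitude on |10> is -sqrt(2)*I/2. Key observation: steps 4-11 multiply out to the identity, so the circuit reduces to the remaining gates.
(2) The final state's coefficient on |00> equals sqrt(2)/2.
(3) The probability of measuring |11> is 0.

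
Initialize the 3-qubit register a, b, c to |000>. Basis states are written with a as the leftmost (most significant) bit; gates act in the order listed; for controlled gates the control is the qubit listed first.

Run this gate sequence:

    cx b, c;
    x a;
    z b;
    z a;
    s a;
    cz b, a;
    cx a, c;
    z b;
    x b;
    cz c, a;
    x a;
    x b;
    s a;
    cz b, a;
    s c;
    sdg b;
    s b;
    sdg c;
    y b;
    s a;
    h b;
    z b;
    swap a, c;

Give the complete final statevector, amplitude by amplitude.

After the circuit, the state carries amplitude -sqrt(2)/2 on |100>, -sqrt(2)/2 on |110>, and 0 on every other basis state. Key observation: the block from step 15 through step 18 cancels to the identity and can be dropped.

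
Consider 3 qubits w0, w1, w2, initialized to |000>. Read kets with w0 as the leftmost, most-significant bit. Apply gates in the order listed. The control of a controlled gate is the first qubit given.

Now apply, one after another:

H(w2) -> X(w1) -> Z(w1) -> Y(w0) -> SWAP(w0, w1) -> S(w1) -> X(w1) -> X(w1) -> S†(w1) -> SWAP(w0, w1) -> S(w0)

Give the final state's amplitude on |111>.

|111> carries amplitude sqrt(2)/2 in the final state.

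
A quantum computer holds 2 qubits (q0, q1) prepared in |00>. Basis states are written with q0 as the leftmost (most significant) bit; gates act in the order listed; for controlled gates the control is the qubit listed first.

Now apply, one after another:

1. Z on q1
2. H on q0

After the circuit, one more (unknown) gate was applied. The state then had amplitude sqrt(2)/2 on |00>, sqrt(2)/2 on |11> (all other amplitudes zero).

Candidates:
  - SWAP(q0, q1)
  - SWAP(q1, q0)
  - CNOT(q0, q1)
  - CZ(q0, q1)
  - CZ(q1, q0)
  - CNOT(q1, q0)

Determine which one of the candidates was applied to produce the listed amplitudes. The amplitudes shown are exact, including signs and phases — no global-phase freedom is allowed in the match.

The unique candidate consistent with the amplitudes is CNOT(q0, q1).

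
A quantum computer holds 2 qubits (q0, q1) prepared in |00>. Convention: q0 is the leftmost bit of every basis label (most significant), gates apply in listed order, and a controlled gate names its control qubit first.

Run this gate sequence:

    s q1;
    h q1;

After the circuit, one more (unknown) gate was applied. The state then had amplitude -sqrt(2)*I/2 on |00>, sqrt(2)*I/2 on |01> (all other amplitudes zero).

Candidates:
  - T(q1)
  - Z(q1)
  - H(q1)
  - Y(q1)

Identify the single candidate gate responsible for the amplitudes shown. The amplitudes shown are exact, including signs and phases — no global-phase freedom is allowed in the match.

The unique candidate consistent with the amplitudes is Y(q1).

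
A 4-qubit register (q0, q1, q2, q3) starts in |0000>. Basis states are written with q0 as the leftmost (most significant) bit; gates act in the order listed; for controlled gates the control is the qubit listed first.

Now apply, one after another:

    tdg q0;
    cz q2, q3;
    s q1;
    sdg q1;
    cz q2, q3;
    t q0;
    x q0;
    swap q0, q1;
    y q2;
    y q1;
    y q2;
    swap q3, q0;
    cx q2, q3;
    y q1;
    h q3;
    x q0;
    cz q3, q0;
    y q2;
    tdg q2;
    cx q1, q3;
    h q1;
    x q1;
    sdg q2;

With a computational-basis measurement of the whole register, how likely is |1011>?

Outcome |1011> occurs with probability 1/4. Key observation: gates 1-6 undo each other exactly, leaving only the rest of the circuit to track.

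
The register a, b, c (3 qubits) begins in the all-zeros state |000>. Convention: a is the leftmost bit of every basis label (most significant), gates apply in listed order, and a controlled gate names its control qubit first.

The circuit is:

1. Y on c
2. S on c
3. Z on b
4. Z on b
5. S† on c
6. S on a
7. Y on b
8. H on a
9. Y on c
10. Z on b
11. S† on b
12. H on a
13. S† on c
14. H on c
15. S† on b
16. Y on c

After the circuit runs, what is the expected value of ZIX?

The expectation value of ZIX is -1.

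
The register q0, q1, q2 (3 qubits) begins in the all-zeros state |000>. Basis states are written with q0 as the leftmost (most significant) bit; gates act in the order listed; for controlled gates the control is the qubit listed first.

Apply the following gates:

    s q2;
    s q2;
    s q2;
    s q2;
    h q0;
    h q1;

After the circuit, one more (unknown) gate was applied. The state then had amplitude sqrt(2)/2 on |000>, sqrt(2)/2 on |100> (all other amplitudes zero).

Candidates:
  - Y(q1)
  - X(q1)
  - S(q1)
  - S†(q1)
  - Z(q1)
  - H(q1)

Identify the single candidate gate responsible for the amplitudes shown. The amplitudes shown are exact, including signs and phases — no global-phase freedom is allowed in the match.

It was H(q1) that produced the state shown.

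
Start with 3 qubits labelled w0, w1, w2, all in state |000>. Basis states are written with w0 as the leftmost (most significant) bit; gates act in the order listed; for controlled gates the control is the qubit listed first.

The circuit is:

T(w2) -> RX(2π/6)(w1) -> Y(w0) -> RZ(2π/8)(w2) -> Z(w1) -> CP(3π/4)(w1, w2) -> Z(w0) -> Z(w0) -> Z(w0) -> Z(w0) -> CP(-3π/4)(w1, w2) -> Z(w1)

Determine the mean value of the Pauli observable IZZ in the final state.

The observable IZZ averages to 1/2. Key observation: steps 5-12 multiply out to the identity, so the circuit reduces to the remaining gates.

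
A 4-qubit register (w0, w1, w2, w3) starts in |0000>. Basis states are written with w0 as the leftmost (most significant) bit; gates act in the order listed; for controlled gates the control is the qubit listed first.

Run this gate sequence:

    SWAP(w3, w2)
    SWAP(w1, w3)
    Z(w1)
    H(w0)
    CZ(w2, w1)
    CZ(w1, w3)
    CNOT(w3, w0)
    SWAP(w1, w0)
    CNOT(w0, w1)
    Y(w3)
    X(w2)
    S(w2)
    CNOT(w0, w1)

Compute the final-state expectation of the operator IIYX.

The observable IIYX averages to 0.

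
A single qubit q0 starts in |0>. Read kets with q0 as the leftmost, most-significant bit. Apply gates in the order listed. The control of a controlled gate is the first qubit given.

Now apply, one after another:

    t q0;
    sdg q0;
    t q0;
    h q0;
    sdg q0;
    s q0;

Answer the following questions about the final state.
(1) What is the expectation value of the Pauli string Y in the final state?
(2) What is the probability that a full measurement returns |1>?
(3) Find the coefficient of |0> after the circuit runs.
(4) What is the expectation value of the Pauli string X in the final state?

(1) The observable Y averages to 0.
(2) A full measurement returns |1> with probability 1/2.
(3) The amplitude on |0> is sqrt(2)/2.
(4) In the final state, X has expectation 1.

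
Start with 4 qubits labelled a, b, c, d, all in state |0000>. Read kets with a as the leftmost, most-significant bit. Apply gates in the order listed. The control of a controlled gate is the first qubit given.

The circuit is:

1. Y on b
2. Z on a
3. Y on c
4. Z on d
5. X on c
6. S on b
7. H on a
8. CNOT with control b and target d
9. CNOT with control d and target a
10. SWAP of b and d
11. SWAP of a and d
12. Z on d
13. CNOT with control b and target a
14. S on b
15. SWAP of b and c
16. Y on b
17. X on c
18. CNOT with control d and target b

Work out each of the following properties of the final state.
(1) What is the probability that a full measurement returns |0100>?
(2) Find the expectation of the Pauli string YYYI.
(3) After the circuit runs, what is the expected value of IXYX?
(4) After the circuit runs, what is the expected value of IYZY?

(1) The probability of measuring |0100> is 1/2.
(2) In the final state, YYYI has expectation 0.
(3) The observable IXYX averages to 0.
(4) In the final state, IYZY has expectation -1.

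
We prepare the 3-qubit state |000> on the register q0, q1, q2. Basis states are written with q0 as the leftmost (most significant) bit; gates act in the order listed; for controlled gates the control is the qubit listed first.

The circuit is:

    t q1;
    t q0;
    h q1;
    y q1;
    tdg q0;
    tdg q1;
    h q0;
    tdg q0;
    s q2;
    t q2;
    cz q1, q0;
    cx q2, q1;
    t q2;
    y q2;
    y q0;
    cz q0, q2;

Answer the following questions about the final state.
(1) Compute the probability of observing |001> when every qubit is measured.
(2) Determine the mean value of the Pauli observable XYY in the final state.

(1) A full measurement returns |001> with probability 1/4.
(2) The observable XYY averages to 0.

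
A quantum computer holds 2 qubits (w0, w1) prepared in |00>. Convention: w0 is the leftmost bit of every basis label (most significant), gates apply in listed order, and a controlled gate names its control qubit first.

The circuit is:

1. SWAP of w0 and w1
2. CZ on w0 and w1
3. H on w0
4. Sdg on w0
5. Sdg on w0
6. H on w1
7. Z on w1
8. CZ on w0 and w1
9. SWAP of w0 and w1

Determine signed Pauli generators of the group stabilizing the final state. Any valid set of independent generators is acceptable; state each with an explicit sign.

One valid set of independent stabilizer generators is -XZ, -ZX (any independent generating set of the same group is equally correct).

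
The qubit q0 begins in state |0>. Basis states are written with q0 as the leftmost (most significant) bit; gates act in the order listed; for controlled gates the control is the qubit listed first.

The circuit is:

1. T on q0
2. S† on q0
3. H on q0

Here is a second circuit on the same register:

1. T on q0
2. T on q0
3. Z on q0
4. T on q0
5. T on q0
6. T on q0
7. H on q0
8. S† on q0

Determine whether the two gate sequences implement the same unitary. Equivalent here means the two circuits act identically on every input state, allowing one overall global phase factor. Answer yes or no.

No, they are not equivalent — no single phase factor reconciles the two unitaries.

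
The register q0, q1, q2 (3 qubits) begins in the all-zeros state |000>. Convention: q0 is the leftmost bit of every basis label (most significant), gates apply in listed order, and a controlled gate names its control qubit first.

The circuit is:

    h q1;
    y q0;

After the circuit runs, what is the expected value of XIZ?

The observable XIZ averages to 0.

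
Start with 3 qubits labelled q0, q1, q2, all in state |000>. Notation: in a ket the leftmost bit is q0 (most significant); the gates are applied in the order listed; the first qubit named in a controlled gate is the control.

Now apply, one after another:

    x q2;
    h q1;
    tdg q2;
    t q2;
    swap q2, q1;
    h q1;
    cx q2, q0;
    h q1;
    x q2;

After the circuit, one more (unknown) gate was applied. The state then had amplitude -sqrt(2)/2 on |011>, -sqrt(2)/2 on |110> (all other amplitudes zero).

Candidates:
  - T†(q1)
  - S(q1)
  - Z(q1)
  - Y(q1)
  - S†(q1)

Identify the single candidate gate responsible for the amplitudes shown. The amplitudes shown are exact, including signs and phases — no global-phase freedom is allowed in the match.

It was Z(q1) that produced the state shown.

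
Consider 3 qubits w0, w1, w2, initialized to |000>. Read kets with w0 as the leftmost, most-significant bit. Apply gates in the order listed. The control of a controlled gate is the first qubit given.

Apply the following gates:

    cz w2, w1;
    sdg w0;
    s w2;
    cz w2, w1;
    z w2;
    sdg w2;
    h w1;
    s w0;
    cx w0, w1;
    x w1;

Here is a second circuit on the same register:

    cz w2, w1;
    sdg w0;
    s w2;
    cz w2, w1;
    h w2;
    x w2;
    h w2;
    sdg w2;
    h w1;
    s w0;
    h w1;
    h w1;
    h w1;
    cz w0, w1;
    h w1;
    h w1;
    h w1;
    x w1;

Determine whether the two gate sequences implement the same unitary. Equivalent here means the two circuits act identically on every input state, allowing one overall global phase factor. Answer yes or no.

Yes: on every input state the two circuits agree up to one overall phase factor.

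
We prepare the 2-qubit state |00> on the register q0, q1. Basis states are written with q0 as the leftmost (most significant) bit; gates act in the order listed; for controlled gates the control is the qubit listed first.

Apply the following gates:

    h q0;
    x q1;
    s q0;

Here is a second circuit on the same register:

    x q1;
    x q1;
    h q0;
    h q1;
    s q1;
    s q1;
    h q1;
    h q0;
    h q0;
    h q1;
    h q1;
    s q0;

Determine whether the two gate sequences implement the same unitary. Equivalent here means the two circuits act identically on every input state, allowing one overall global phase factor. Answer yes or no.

Yes: on every input state the two circuits agree up to one overall phase factor.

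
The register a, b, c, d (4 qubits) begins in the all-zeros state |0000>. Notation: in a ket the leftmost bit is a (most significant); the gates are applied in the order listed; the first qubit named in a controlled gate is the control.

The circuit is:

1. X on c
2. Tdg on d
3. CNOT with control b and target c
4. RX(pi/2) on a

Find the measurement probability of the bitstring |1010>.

The probability of measuring |1010> is 1/2.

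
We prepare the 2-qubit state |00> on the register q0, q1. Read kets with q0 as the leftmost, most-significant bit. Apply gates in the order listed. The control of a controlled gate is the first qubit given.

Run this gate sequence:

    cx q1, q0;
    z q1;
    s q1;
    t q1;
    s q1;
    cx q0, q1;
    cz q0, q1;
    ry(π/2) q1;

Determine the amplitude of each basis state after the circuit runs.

The resulting statevector has amplitude sqrt(2)/2 on |00>, sqrt(2)/2 on |01>, 0 on |10>, 0 on |11>.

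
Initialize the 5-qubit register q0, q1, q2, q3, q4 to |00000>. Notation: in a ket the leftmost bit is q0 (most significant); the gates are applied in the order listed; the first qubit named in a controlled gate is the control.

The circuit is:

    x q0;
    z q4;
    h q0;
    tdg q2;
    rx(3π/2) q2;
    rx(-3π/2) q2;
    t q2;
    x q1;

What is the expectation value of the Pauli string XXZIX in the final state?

The observable XXZIX averages to 0. Key observation: the block from step 4 through step 7 cancels to the identity and can be dropped.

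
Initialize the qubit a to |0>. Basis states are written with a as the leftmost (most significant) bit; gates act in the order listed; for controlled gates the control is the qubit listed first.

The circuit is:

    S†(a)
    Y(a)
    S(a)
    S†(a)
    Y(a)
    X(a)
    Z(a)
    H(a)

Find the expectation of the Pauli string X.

The expectation value of X is -1. Key observation: steps 2-5 multiply out to the identity, so the circuit reduces to the remaining gates.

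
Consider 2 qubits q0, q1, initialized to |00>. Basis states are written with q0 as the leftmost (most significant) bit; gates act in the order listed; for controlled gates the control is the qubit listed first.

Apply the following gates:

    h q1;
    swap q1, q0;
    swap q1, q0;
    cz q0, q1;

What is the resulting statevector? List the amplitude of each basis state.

The final amplitudes are sqrt(2)/2 on |00>, sqrt(2)/2 on |01>, 0 on |10>, 0 on |11>. Key observation: the block from step 2 through step 3 cancels to the identity and can be dropped.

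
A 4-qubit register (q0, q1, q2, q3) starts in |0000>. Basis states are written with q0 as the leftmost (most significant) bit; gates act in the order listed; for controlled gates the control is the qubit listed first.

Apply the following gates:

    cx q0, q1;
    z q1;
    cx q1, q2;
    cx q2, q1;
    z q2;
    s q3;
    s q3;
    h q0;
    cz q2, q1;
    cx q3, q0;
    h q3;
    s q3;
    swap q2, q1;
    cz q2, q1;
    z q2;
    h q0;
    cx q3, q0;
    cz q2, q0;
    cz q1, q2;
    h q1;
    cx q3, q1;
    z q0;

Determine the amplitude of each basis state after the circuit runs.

After the circuit, the state carries amplitude 1/2 on |0000>, 1/2 on |0100>, -I/2 on |1001>, -I/2 on |1101>, and 0 on every other basis state.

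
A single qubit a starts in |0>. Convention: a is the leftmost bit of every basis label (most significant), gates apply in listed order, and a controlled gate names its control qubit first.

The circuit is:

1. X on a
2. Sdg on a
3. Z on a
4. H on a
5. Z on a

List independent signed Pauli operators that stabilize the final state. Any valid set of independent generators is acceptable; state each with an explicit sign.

One valid set of independent stabilizer generators is +X (any independent generating set of the same group is equally correct).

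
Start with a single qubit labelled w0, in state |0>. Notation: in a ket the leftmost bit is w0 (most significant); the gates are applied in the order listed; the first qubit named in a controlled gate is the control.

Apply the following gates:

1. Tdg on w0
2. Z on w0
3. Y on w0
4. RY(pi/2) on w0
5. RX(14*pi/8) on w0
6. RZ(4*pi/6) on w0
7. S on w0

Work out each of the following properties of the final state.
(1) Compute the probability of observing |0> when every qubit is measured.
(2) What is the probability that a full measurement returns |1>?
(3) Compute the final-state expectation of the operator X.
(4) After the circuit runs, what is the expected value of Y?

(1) A full measurement returns |0> with probability 1/2.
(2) Outcome |1> occurs with probability 1/2.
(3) In the final state, X has expectation sqrt(3)/2.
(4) The expectation value of Y is 1/2.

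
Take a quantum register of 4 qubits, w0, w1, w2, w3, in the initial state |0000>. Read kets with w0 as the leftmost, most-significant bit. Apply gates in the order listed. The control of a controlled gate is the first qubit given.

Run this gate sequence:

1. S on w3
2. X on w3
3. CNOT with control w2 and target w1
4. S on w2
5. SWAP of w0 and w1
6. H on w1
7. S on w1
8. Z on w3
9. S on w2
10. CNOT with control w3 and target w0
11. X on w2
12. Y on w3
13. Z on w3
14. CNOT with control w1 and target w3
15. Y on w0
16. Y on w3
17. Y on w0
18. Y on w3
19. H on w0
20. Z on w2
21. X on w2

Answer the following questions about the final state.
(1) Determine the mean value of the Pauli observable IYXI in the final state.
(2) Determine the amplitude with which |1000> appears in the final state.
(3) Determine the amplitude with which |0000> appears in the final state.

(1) The expectation value of IYXI is 0.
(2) The final state's coefficient on |1000> equals I/2.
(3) The amplitude on |0000> is -I/2.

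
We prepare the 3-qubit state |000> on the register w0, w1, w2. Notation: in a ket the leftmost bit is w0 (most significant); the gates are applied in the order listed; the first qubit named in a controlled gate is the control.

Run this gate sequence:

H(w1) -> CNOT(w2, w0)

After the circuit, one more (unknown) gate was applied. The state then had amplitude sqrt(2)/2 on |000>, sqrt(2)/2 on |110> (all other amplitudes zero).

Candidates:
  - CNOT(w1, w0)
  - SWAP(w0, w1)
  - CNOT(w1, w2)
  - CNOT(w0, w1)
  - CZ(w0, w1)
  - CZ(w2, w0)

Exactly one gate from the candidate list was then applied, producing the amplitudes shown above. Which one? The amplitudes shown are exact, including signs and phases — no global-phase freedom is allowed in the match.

The applied gate was CNOT(w1, w0).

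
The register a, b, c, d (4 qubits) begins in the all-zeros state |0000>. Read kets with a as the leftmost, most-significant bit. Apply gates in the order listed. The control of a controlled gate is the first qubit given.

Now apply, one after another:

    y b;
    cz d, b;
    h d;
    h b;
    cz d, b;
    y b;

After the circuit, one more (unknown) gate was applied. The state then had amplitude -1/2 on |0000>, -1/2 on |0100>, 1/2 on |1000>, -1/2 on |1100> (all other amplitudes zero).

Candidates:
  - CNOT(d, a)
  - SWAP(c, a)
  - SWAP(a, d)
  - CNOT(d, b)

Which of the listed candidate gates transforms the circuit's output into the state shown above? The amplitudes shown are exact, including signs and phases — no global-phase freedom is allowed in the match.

The applied gate was SWAP(a, d).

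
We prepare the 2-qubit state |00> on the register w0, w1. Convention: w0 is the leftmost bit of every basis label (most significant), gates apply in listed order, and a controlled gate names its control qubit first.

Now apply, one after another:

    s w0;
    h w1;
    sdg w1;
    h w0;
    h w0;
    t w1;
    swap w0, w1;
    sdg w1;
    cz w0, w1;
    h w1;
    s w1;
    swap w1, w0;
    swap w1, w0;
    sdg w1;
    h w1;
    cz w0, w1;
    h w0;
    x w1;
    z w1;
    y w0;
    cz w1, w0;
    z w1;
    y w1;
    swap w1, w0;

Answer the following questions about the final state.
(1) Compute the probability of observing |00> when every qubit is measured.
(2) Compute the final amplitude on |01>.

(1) A full measurement returns |00> with probability 1/2 - sqrt(2)/4.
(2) The amplitude on |01> is -1/2 + exp(3*I*pi/4)/2.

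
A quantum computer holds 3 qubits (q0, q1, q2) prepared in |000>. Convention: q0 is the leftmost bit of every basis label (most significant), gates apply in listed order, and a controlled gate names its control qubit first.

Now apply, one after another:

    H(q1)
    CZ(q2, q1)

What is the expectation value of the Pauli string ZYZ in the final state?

In the final state, ZYZ has expectation 0.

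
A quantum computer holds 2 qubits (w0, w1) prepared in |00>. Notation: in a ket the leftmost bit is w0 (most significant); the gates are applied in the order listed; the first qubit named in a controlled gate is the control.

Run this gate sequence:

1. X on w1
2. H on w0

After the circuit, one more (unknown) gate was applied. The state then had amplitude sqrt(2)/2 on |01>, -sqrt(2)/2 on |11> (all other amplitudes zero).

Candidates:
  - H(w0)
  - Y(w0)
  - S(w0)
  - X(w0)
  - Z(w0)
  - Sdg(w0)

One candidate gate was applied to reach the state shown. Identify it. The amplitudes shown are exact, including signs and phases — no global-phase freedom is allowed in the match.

It was Z(w0) that produced the state shown.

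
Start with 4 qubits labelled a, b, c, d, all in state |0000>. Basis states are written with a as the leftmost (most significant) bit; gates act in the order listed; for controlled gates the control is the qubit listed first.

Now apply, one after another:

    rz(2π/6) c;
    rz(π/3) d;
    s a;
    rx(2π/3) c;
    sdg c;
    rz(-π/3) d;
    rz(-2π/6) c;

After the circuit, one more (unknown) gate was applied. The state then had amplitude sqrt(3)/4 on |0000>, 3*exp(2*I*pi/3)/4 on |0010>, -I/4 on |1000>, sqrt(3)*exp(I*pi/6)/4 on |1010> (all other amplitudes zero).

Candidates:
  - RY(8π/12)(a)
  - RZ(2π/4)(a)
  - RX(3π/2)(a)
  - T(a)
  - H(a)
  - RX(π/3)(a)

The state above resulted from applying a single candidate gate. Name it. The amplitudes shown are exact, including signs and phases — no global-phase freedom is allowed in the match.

It was RX(π/3)(a) that produced the state shown.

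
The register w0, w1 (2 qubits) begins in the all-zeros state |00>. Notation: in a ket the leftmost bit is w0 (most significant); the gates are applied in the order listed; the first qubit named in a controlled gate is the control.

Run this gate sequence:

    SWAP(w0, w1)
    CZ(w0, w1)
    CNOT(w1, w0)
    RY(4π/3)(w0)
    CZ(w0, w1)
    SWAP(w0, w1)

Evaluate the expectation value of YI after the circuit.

In the final state, YI has expectation 0.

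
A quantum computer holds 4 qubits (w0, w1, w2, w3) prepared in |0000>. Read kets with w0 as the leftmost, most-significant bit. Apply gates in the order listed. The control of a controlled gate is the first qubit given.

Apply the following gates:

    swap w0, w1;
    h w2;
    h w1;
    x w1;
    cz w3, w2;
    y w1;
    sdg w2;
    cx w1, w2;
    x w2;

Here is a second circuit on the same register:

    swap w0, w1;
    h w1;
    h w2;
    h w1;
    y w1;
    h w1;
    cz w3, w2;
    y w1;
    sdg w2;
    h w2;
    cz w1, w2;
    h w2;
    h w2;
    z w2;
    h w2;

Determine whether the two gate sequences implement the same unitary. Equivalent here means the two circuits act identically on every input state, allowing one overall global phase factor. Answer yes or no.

No — the two circuits implement different unitaries, even allowing a global phase.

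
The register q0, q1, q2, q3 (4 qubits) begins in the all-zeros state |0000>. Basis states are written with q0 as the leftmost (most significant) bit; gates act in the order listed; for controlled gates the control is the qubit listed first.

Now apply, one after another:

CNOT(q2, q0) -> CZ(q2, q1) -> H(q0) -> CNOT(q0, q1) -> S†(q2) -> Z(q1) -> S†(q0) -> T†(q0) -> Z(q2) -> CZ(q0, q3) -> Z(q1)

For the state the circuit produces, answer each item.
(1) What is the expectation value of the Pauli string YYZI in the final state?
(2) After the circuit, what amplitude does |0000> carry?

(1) In the final state, YYZI has expectation sqrt(2)/2.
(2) The amplitude on |0000> is sqrt(2)/2.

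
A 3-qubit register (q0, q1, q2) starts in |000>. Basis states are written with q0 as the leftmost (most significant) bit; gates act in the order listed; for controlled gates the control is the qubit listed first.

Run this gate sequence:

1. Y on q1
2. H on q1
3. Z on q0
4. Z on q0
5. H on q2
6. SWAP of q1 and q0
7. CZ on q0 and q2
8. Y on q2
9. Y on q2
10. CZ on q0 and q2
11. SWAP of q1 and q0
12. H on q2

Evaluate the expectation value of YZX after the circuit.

The expectation value of YZX is 0. Key observation: the block from step 5 through step 12 cancels to the identity and can be dropped.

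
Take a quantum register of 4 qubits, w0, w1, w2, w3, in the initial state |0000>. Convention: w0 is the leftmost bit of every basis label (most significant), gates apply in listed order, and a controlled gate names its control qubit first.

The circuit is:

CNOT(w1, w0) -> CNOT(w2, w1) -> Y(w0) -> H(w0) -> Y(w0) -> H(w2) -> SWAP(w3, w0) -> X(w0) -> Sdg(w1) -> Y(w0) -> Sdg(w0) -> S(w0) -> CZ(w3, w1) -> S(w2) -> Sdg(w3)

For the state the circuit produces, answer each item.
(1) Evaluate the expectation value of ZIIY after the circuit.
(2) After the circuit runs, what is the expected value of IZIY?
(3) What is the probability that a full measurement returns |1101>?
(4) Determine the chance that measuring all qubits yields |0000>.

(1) The expectation value of ZIIY is -1.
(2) The expectation value of IZIY is -1.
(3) A full measurement returns |1101> with probability 0.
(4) Outcome |0000> occurs with probability 1/4.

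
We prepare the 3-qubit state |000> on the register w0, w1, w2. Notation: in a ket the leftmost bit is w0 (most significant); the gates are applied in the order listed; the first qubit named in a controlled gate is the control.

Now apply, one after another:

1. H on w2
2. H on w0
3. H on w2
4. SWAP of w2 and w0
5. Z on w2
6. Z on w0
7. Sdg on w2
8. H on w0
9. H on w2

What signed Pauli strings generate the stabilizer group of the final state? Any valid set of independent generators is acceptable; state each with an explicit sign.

The stabilizer group can be generated by +XII, -IIY, +IZI, among other valid generating sets.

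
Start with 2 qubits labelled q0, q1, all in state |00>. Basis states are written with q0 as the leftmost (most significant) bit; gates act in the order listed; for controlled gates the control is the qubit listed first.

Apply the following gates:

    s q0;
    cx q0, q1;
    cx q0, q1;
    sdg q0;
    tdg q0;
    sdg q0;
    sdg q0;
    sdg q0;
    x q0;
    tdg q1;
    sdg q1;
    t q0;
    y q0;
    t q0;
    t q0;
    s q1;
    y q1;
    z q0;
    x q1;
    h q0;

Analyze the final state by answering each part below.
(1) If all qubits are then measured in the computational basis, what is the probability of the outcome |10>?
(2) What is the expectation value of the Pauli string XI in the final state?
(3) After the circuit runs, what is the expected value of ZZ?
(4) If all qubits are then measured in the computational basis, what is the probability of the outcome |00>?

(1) A full measurement returns |10> with probability 1/2. Key observation: gates 1-4 undo each other exactly, leaving only the rest of the circuit to track.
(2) In the final state, XI has expectation 1.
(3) The expectation value of ZZ is 0.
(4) Outcome |00> occurs with probability 1/2.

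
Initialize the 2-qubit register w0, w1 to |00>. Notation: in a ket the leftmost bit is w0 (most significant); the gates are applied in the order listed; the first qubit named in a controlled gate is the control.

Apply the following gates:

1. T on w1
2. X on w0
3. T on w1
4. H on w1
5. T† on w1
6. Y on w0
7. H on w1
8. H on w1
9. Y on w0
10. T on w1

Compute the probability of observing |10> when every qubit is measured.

A full measurement returns |10> with probability 1/2. Key observation: the block from step 5 through step 10 cancels to the identity and can be dropped.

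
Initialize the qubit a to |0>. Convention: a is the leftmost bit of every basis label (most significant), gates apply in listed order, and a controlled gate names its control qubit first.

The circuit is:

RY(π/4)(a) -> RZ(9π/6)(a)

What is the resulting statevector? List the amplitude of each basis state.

The resulting statevector has amplitude -sqrt(sqrt(2) + 2)*exp(I*pi/4)/2 on |0>, sqrt(2 - sqrt(2))*exp(3*I*pi/4)/2 on |1>.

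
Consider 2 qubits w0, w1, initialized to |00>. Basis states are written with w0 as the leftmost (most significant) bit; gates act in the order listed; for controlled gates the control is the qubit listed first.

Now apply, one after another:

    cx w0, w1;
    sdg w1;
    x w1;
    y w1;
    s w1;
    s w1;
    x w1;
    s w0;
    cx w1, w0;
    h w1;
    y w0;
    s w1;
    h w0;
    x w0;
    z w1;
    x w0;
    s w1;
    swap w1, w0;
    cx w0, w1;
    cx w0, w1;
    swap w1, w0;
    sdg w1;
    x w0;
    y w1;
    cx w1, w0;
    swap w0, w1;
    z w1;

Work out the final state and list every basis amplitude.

After the circuit, the state carries amplitude -1/2 on |00>, 1/2 on |01>, -I/2 on |10>, I/2 on |11>. Key observation: steps 16-23 multiply out to the identity, so the circuit reduces to the remaining gates.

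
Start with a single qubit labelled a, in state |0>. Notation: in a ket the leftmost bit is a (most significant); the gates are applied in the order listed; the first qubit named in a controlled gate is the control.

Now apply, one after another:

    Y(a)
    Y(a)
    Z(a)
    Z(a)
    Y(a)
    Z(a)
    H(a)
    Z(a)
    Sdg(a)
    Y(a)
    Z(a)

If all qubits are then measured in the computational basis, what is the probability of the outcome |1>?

The probability of measuring |1> is 1/2.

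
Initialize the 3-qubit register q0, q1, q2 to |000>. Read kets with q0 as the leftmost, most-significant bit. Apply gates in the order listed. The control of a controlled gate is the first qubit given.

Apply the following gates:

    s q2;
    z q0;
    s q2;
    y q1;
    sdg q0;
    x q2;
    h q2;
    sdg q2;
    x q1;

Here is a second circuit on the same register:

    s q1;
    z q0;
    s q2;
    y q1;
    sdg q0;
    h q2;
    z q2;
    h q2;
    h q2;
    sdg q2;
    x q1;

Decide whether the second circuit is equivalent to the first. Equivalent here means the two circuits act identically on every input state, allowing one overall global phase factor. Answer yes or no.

No, they are not equivalent — no single phase factor reconciles the two unitaries.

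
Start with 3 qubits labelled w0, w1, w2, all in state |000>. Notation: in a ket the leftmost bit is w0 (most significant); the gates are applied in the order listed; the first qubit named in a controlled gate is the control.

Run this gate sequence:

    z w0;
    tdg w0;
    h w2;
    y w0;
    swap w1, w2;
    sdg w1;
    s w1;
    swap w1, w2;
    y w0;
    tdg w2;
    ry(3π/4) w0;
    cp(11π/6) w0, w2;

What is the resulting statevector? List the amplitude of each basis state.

The final amplitudes are sqrt(4 - 2*sqrt(2))/4 on |000>, -sqrt(4 - 2*sqrt(2))*exp(3*I*pi/4)/4 on |001>, 0 on |010>, 0 on |011>, sqrt(2*sqrt(2) + 4)/4 on |100>, -sqrt(2*sqrt(2) + 4)*exp(7*I*pi/12)/4 on |101>, 0 on |110>, 0 on |111>. Key observation: the block from step 4 through step 9 cancels to the identity and can be dropped.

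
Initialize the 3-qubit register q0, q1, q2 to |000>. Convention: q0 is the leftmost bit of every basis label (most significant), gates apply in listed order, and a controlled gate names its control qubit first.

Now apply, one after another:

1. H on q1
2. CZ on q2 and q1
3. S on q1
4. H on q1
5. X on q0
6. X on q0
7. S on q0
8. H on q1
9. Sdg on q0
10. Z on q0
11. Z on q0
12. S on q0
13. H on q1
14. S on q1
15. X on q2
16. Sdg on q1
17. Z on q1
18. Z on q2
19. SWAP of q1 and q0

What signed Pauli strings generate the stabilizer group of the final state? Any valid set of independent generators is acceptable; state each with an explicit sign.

One valid set of independent stabilizer generators is +YII, +IZI, -IIZ (any independent generating set of the same group is equally correct). Key observation: the block from step 8 through step 13 cancels to the identity and can be dropped.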